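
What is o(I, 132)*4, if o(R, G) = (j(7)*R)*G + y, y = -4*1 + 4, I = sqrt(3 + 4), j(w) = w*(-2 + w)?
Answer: 18480*sqrt(7) ≈ 48894.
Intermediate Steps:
I = sqrt(7) ≈ 2.6458
y = 0 (y = -4 + 4 = 0)
o(R, G) = 35*G*R (o(R, G) = ((7*(-2 + 7))*R)*G + 0 = ((7*5)*R)*G + 0 = (35*R)*G + 0 = 35*G*R + 0 = 35*G*R)
o(I, 132)*4 = (35*132*sqrt(7))*4 = (4620*sqrt(7))*4 = 18480*sqrt(7)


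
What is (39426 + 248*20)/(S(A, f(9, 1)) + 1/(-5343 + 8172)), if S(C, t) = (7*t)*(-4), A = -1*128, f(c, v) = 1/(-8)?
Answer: 251135988/19805 ≈ 12680.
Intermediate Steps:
f(c, v) = -⅛
A = -128
S(C, t) = -28*t
(39426 + 248*20)/(S(A, f(9, 1)) + 1/(-5343 + 8172)) = (39426 + 248*20)/(-28*(-⅛) + 1/(-5343 + 8172)) = (39426 + 4960)/(7/2 + 1/2829) = 44386/(7/2 + 1/2829) = 44386/(19805/5658) = 44386*(5658/19805) = 251135988/19805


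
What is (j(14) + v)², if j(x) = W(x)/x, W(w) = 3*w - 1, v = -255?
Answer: 12453841/196 ≈ 63540.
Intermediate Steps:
W(w) = -1 + 3*w
j(x) = (-1 + 3*x)/x
(j(14) + v)² = ((3 - 1/14) - 255)² = (41/14 - 255)² = (-3529/14)² = 12453841/196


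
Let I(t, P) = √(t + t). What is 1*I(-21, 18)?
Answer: I*√42 ≈ 6.4807*I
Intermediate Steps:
I(t, P) = √2*√t (I(t, P) = √(2*t) = √2*√t)
1*I(-21, 18) = 1*(√2*√(-21)) = 1*(√2*(I*√21)) = 1*(I*√42) = I*√42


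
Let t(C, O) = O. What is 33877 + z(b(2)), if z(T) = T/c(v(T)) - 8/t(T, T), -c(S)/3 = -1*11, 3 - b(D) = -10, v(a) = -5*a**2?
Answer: 14533138/429 ≈ 33877.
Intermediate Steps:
b(D) = 13 (b(D) = 3 - 1*(-10) = 3 + 10 = 13)
c(S) = 33 (c(S) = -(-3)*11 = -3*(-11) = 33)
z(T) = -8/T + T/33 (z(T) = T/33 - 8/T = -8/T + T/33)
33877 + z(b(2)) = 33877 + (-8/13 + (1/33)*13) = 33877 + (-8*1/13 + 13/33) = 33877 + (-8/13 + 13/33) = 33877 - 95/429 = 14533138/429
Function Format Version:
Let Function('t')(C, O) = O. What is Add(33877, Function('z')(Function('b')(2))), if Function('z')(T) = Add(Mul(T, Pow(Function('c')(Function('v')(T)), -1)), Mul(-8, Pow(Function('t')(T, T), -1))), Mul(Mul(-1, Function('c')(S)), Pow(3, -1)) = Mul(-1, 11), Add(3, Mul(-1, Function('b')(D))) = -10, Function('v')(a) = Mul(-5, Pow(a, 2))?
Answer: Rational(14533138, 429) ≈ 33877.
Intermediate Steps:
Function('b')(D) = 13 (Function('b')(D) = Add(3, Mul(-1, -10)) = Add(3, 10) = 13)
Function('c')(S) = 33 (Function('c')(S) = Mul(-3, Mul(-1, 11)) = Mul(-3, -11) = 33)
Function('z')(T) = Add(Mul(-8, Pow(T, -1)), Mul(Rational(1, 33), T)) (Function('z')(T) = Add(Mul(T, Pow(33, -1)), Mul(-8, Pow(T, -1))) = Add(Mul(T, Rational(1, 33)), Mul(-8, Pow(T, -1))) = Add(Mul(Rational(1, 33), T), Mul(-8, Pow(T, -1))) = Add(Mul(-8, Pow(T, -1)), Mul(Rational(1, 33), T)))
Add(33877, Function('z')(Function('b')(2))) = Add(33877, Add(Mul(-8, Pow(13, -1)), Mul(Rational(1, 33), 13))) = Add(33877, Add(Mul(-8, Rational(1, 13)), Rational(13, 33))) = Add(33877, Add(Rational(-8, 13), Rational(13, 33))) = Add(33877, Rational(-95, 429)) = Rational(14533138, 429)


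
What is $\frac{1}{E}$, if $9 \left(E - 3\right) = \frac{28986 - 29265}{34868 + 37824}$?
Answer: $\frac{72692}{218045} \approx 0.33338$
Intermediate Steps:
$E = \frac{218045}{72692}$ ($E = 3 + \frac{\left(28986 - 29265\right) \frac{1}{34868 + 37824}}{9} = 3 + \frac{\left(-279\right) \frac{1}{72692}}{9} = 3 + \frac{1}{9} \left(- \frac{279}{72692}\right) = 3 - \frac{31}{72692} = \frac{218045}{72692} \approx 2.9996$)
$\frac{1}{E} = \frac{1}{\frac{218045}{72692}} = \frac{72692}{218045}$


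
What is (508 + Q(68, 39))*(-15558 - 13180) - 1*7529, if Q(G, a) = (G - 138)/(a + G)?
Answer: -1560876671/107 ≈ -1.4588e+7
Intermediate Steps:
Q(G, a) = (-138 + G)/(G + a)
(508 + Q(68, 39))*(-15558 - 13180) - 1*7529 = (508 + (-138 + 68)/(68 + 39))*(-15558 - 13180) - 1*7529 = (508 - 70/107)*(-28738) - 7529 = (54286/107)*(-28738) - 7529 = -1560071068/107 - 7529 = -1560876671/107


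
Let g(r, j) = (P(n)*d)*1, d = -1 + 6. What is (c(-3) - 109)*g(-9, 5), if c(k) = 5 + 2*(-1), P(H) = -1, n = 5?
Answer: 530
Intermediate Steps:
d = 5
c(k) = 3 (c(k) = 5 - 2 = 3)
g(r, j) = -5 (g(r, j) = -1*5*1 = -5*1 = -5)
(c(-3) - 109)*g(-9, 5) = (3 - 109)*(-5) = -106*(-5) = 530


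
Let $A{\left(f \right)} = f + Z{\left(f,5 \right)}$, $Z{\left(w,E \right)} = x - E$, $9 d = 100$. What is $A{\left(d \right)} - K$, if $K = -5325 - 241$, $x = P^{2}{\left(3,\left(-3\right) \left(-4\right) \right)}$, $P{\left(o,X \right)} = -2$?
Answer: $\frac{50185}{9} \approx 5576.1$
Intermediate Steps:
$x = 4$ ($x = \left(-2\right)^{2} = 4$)
$d = \frac{100}{9}$ ($d = \frac{1}{9} \cdot 100 = \frac{100}{9} \approx 11.111$)
$Z{\left(w,E \right)} = 4 - E$
$K = -5566$
$A{\left(f \right)} = -1 + f$ ($A{\left(f \right)} = f + \left(4 - 5\right) = f - 1 = -1 + f$)
$A{\left(d \right)} - K = \left(-1 + \frac{100}{9}\right) - -5566 = \frac{91}{9} + 5566 = \frac{50185}{9}$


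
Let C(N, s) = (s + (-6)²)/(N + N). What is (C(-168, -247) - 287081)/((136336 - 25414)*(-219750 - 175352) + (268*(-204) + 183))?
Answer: 96459005/14725387667088 ≈ 6.5505e-6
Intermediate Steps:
C(N, s) = (36 + s)/(2*N) (C(N, s) = (s + 36)/((2*N)) = (36 + s)*(1/(2*N)) = (36 + s)/(2*N))
(C(-168, -247) - 287081)/((136336 - 25414)*(-219750 - 175352) + (268*(-204) + 183)) = ((½)*(36 - 247)/(-168) - 287081)/((136336 - 25414)*(-219750 - 175352) + (268*(-204) + 183)) = ((½)*(-1/168)*(-211) - 287081)/(110922*(-395102) + (-54672 + 183)) = (211/336 - 287081)/(-43825504044 - 54489) = -96459005/336/(-43825558533) = -96459005/336*(-1/43825558533) = 96459005/14725387667088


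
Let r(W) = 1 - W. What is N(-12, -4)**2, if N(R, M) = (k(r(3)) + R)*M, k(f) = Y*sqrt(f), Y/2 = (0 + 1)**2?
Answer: 2176 - 768*I*sqrt(2) ≈ 2176.0 - 1086.1*I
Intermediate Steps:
Y = 2 (Y = 2*(0 + 1)**2 = 2*1**2 = 2*1 = 2)
k(f) = 2*sqrt(f)
N(R, M) = M*(R + 2*I*sqrt(2)) (N(R, M) = (2*sqrt(1 - 1*3) + R)*M = (2*sqrt(1 - 3) + R)*M = (2*sqrt(-2) + R)*M = (2*(I*sqrt(2)) + R)*M = (2*I*sqrt(2) + R)*M = (R + 2*I*sqrt(2))*M = M*(R + 2*I*sqrt(2)))
N(-12, -4)**2 = (-4*(-12 + 2*I*sqrt(2)))**2 = (48 - 8*I*sqrt(2))**2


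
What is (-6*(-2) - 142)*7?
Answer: -910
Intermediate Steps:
(-6*(-2) - 142)*7 = (12 - 142)*7 = -130*7 = -910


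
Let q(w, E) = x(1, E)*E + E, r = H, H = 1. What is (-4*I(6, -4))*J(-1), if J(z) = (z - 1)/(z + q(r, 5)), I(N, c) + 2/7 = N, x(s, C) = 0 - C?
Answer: -320/147 ≈ -2.1769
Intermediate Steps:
x(s, C) = -C
I(N, c) = -2/7 + N
r = 1
q(w, E) = E - E² (q(w, E) = (-E)*E + E = -E² + E = E - E²)
J(z) = (-1 + z)/(-20 + z) (J(z) = (z - 1)/(z + 5*(1 - 1*5)) = (-1 + z)/(z + 5*(1 - 5)) = (-1 + z)/(z + 5*(-4)) = (-1 + z)/(z - 20) = (-1 + z)/(-20 + z))
(-4*I(6, -4))*J(-1) = (-4*(-2/7 + 6))*((-1 - 1)/(-20 - 1)) = (-4*40/7)*(-2/(-21)) = -(-160)*(-2)/147 = -160/7*2/21 = -320/147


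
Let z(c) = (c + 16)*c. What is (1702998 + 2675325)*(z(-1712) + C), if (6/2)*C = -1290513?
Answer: 10829260920063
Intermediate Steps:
C = -430171 (C = (⅓)*(-1290513) = -430171)
z(c) = c*(16 + c) (z(c) = (16 + c)*c = c*(16 + c))
(1702998 + 2675325)*(z(-1712) + C) = (1702998 + 2675325)*(-1712*(16 - 1712) - 430171) = 4378323*(-1712*(-1696) - 430171) = 4378323*(2903552 - 430171) = 4378323*2473381 = 10829260920063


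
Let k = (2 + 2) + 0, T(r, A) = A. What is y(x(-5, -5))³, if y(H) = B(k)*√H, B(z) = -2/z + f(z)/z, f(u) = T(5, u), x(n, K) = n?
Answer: -5*I*√5/8 ≈ -1.3975*I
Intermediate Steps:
f(u) = u
k = 4 (k = 4 + 0 = 4)
B(z) = 1 - 2/z (B(z) = -2/z + z/z = -2/z + 1 = 1 - 2/z)
y(H) = √H/2 (y(H) = ((-2 + 4)/4)*√H = ((¼)*2)*√H = √H/2)
y(x(-5, -5))³ = (√(-5)/2)³ = ((I*√5)/2)³ = (I*√5/2)³ = -5*I*√5/8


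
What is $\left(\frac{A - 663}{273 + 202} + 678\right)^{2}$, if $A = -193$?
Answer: $\frac{103165585636}{225625} \approx 4.5724 \cdot 10^{5}$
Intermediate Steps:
$\left(\frac{A - 663}{273 + 202} + 678\right)^{2} = \left(\frac{-193 - 663}{273 + 202} + 678\right)^{2} = \left(- \frac{856}{475} + 678\right)^{2} = \left(\frac{321194}{475}\right)^{2} = \frac{103165585636}{225625}$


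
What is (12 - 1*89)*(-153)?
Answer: 11781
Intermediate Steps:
(12 - 1*89)*(-153) = (12 - 89)*(-153) = -77*(-153) = 11781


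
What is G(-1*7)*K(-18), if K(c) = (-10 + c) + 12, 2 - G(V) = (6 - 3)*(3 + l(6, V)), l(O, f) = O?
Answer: 400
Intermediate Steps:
G(V) = -25 (G(V) = 2 - (6 - 3)*(3 + 6) = 2 - 3*9 = 2 - 1*27 = 2 - 27 = -25)
K(c) = 2 + c
G(-1*7)*K(-18) = -25*(2 - 18) = -25*(-16) = 400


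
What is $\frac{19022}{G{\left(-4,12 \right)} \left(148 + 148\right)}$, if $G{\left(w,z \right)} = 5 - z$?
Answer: $- \frac{9511}{1036} \approx -9.1805$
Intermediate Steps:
$\frac{19022}{G{\left(-4,12 \right)} \left(148 + 148\right)} = \frac{19022}{\left(5 - 12\right) \left(148 + 148\right)} = \frac{19022}{\left(5 - 12\right) 296} = \frac{19022}{\left(-7\right) 296} = \frac{19022}{-2072} = 19022 \left(- \frac{1}{2072}\right) = - \frac{9511}{1036}$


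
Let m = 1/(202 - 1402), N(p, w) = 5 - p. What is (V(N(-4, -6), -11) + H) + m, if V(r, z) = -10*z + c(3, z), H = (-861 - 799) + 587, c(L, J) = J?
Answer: -1168801/1200 ≈ -974.00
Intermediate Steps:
H = -1073 (H = -1660 + 587 = -1073)
m = -1/1200 (m = 1/(-1200) = -1/1200 ≈ -0.00083333)
V(r, z) = -9*z (V(r, z) = -10*z + z = -9*z)
(V(N(-4, -6), -11) + H) + m = (-9*(-11) - 1073) - 1/1200 = (99 - 1073) - 1/1200 = -974 - 1/1200 = -1168801/1200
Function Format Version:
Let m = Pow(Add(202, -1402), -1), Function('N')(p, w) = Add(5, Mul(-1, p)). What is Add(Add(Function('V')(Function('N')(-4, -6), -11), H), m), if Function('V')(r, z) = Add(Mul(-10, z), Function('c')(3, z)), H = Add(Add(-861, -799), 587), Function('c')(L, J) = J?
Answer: Rational(-1168801, 1200) ≈ -974.00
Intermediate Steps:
H = -1073 (H = Add(-1660, 587) = -1073)
m = Rational(-1, 1200) (m = Pow(-1200, -1) = Rational(-1, 1200) ≈ -0.00083333)
Function('V')(r, z) = Mul(-9, z) (Function('V')(r, z) = Add(Mul(-10, z), z) = Mul(-9, z))
Add(Add(Function('V')(Function('N')(-4, -6), -11), H), m) = Add(Add(Mul(-9, -11), -1073), Rational(-1, 1200)) = Add(Add(99, -1073), Rational(-1, 1200)) = Add(-974, Rational(-1, 1200)) = Rational(-1168801, 1200)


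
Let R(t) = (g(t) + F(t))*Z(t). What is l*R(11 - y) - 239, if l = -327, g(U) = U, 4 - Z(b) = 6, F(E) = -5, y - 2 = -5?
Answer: 5647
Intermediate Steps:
y = -3 (y = 2 - 5 = -3)
Z(b) = -2 (Z(b) = 4 - 1*6 = 4 - 6 = -2)
R(t) = 10 - 2*t (R(t) = (t - 5)*(-2) = (-5 + t)*(-2) = 10 - 2*t)
l*R(11 - y) - 239 = -327*(10 - 2*(11 - 1*(-3))) - 239 = -327*(10 - 2*(11 + 3)) - 239 = -327*(10 - 2*14) - 239 = -327*(10 - 28) - 239 = -327*(-18) - 239 = 5886 - 239 = 5647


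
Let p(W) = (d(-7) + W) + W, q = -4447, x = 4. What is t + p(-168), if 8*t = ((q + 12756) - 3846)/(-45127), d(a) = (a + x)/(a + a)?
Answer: -848599349/2527112 ≈ -335.80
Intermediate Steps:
d(a) = (4 + a)/(2*a) (d(a) = (a + 4)/(a + a) = (4 + a)/((2*a)) = (4 + a)*(1/(2*a)) = (4 + a)/(2*a))
t = -4463/361016 (t = (((-4447 + 12756) - 3846)/(-45127))/8 = ((8309 - 3846)*(-1/45127))/8 = (4463*(-1/45127))/8 = (1/8)*(-4463/45127) = -4463/361016 ≈ -0.012362)
p(W) = 3/14 + 2*W (p(W) = ((1/2)*(4 - 7)/(-7) + W) + W = ((1/2)*(-1/7)*(-3) + W) + W = (3/14 + W) + W = 3/14 + 2*W)
t + p(-168) = -4463/361016 + (3/14 + 2*(-168)) = -4463/361016 + (3/14 - 336) = -4463/361016 - 4701/14 = -848599349/2527112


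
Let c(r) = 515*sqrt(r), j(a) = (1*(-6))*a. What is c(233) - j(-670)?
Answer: -4020 + 515*sqrt(233) ≈ 3841.1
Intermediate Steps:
j(a) = -6*a
c(233) - j(-670) = 515*sqrt(233) - (-6)*(-670) = 515*sqrt(233) - 1*4020 = 515*sqrt(233) - 4020 = -4020 + 515*sqrt(233)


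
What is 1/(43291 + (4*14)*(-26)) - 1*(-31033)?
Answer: 1298265556/41835 ≈ 31033.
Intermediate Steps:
1/(43291 + (4*14)*(-26)) - 1*(-31033) = 1/(43291 + 56*(-26)) + 31033 = 1/(43291 - 1456) + 31033 = 1/41835 + 31033 = 1298265556/41835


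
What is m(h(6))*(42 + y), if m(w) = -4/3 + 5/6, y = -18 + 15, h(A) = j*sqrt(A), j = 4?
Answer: -39/2 ≈ -19.500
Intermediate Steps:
h(A) = 4*sqrt(A)
y = -3
m(w) = -1/2 (m(w) = -4*1/3 + 5*(1/6) = -4/3 + 5/6 = -1/2)
m(h(6))*(42 + y) = -(42 - 3)/2 = -1/2*39 = -39/2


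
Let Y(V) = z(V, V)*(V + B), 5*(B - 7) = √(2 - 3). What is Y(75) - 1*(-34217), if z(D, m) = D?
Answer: 40367 + 15*I ≈ 40367.0 + 15.0*I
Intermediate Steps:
B = 7 + I/5 (B = 7 + √(2 - 3)/5 = 7 + √(-1)/5 = 7 + I/5 ≈ 7.0 + 0.2*I)
Y(V) = V*(7 + V + I/5) (Y(V) = V*(V + (7 + I/5)) = V*(7 + V + I/5))
Y(75) - 1*(-34217) = (⅕)*75*(35 + I + 5*75) - 1*(-34217) = (⅕)*75*(35 + I + 375) + 34217 = (⅕)*75*(410 + I) + 34217 = (6150 + 15*I) + 34217 = 40367 + 15*I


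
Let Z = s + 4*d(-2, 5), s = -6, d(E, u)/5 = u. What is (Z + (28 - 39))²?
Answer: 6889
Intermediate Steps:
d(E, u) = 5*u
Z = 94 (Z = -6 + 4*(5*5) = -6 + 4*25 = -6 + 100 = 94)
(Z + (28 - 39))² = (94 + (28 - 39))² = (94 - 11)² = 83² = 6889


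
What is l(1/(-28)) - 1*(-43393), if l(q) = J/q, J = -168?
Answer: 48097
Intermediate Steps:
l(q) = -168/q
l(1/(-28)) - 1*(-43393) = -168/(1/(-28)) - 1*(-43393) = -168/(-1/28) + 43393 = -168*(-28) + 43393 = 4704 + 43393 = 48097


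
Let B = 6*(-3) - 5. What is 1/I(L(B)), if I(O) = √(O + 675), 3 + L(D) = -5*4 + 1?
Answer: √653/653 ≈ 0.039133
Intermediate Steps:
B = -23 (B = -18 - 5 = -23)
L(D) = -22 (L(D) = -3 + (-5*4 + 1) = -3 + (-20 + 1) = -3 - 19 = -22)
I(O) = √(675 + O)
1/I(L(B)) = 1/(√(675 - 22)) = 1/(√653) = √653/653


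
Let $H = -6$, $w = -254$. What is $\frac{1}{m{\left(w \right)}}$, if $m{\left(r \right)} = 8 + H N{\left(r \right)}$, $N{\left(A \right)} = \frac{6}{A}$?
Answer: $\frac{127}{1034} \approx 0.12282$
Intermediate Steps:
$m{\left(r \right)} = 8 - \frac{36}{r}$ ($m{\left(r \right)} = 8 - 6 \frac{6}{r} = 8 - \frac{36}{r}$)
$\frac{1}{m{\left(w \right)}} = \frac{1}{8 - \frac{36}{-254}} = \frac{1}{8 - - \frac{18}{127}} = \frac{1}{8 + \frac{18}{127}} = \frac{1}{\frac{1034}{127}} = \frac{127}{1034}$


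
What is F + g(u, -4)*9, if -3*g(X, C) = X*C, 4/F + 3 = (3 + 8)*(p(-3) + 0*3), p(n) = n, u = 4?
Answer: 431/9 ≈ 47.889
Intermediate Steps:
F = -1/9 (F = 4/(-3 + (3 + 8)*(-3 + 0*3)) = 4/(-3 + 11*(-3 + 0)) = 4/(-3 + 11*(-3)) = 4/(-3 - 33) = 4/(-36) = 4*(-1/36) = -1/9 ≈ -0.11111)
g(X, C) = -C*X/3 (g(X, C) = -X*C/3 = -C*X/3)
F + g(u, -4)*9 = -1/9 - 1/3*(-4)*4*9 = -1/9 + (16/3)*9 = -1/9 + 48 = 431/9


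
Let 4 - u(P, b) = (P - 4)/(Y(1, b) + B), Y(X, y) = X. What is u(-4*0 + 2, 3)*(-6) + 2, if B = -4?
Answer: -18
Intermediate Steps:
u(P, b) = 8/3 + P/3 (u(P, b) = 4 - (P - 4)/(1 - 4) = 4 - (-4 + P)/(-3) = 4 - (-4 + P)*(-1)/3 = 4 - (4/3 - P/3) = 4 + (-4/3 + P/3) = 8/3 + P/3)
u(-4*0 + 2, 3)*(-6) + 2 = (8/3 + (-4*0 + 2)/3)*(-6) + 2 = (8/3 + (0 + 2)/3)*(-6) + 2 = (8/3 + (⅓)*2)*(-6) + 2 = (8/3 + ⅔)*(-6) + 2 = (10/3)*(-6) + 2 = -20 + 2 = -18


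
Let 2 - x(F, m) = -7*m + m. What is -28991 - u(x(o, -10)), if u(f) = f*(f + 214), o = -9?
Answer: -19943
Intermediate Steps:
x(F, m) = 2 + 6*m (x(F, m) = 2 - (-7*m + m) = 2 - (-6)*m = 2 + 6*m)
u(f) = f*(214 + f)
-28991 - u(x(o, -10)) = -28991 - (2 + 6*(-10))*(214 + (2 + 6*(-10))) = -28991 - (2 - 60)*(214 + (2 - 60)) = -28991 - (-58)*(214 - 58) = -28991 - (-58)*156 = -28991 - 1*(-9048) = -28991 + 9048 = -19943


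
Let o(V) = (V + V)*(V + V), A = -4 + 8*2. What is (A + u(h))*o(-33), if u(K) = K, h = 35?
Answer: 204732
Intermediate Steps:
A = 12 (A = -4 + 16 = 12)
o(V) = 4*V² (o(V) = (2*V)*(2*V) = 4*V²)
(A + u(h))*o(-33) = (12 + 35)*(4*(-33)²) = 47*(4*1089) = 47*4356 = 204732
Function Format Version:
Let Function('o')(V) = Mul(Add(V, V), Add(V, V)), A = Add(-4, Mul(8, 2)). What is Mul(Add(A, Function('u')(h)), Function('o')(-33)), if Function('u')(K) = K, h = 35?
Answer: 204732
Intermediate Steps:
A = 12 (A = Add(-4, 16) = 12)
Function('o')(V) = Mul(4, Pow(V, 2)) (Function('o')(V) = Mul(Mul(2, V), Mul(2, V)) = Mul(4, Pow(V, 2)))
Mul(Add(A, Function('u')(h)), Function('o')(-33)) = Mul(Add(12, 35), Mul(4, Pow(-33, 2))) = Mul(47, Mul(4, 1089)) = Mul(47, 4356) = 204732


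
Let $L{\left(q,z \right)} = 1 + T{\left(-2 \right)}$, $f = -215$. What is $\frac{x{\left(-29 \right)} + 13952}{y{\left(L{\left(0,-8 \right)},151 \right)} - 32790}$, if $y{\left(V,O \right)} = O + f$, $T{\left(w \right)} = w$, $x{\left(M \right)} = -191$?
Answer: $- \frac{13761}{32854} \approx -0.41885$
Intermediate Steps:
$L{\left(q,z \right)} = -1$ ($L{\left(q,z \right)} = 1 - 2 = -1$)
$y{\left(V,O \right)} = -215 + O$ ($y{\left(V,O \right)} = O - 215 = -215 + O$)
$\frac{x{\left(-29 \right)} + 13952}{y{\left(L{\left(0,-8 \right)},151 \right)} - 32790} = \frac{-191 + 13952}{\left(-215 + 151\right) - 32790} = \frac{13761}{-64 - 32790} = \frac{13761}{-32854} = 13761 \left(- \frac{1}{32854}\right) = - \frac{13761}{32854}$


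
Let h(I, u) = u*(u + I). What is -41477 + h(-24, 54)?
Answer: -39857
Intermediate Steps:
h(I, u) = u*(I + u)
-41477 + h(-24, 54) = -41477 + 54*(-24 + 54) = -41477 + 54*30 = -41477 + 1620 = -39857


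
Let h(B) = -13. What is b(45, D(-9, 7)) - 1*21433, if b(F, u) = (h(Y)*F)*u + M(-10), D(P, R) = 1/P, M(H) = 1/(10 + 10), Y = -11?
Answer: -427359/20 ≈ -21368.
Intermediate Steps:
M(H) = 1/20
b(F, u) = 1/20 - 13*F*u (b(F, u) = (-13*F)*u + 1/20 = -13*F*u + 1/20 = 1/20 - 13*F*u)
b(45, D(-9, 7)) - 1*21433 = (1/20 - 13*45/(-9)) - 1*21433 = (1/20 - 13*45*(-1/9)) - 21433 = (1/20 + 65) - 21433 = 1301/20 - 21433 = -427359/20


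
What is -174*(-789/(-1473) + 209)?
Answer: -17901468/491 ≈ -36459.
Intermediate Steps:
-174*(-789/(-1473) + 209) = -174*(-789*(-1/1473) + 209) = -174*(263/491 + 209) = -174*102882/491 = -17901468/491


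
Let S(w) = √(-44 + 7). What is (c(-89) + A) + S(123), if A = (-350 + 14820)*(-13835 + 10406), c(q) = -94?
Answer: -49617724 + I*√37 ≈ -4.9618e+7 + 6.0828*I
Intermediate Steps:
S(w) = I*√37 (S(w) = √(-37) = I*√37)
A = -49617630 (A = 14470*(-3429) = -49617630)
(c(-89) + A) + S(123) = (-94 - 49617630) + I*√37 = -49617724 + I*√37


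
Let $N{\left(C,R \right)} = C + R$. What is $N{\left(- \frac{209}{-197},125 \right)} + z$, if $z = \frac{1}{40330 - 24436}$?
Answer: $\frac{394711793}{3131118} \approx 126.06$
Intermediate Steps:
$z = \frac{1}{15894} \approx 6.2917 \cdot 10^{-5}$
$N{\left(- \frac{209}{-197},125 \right)} + z = \left(- \frac{209}{-197} + 125\right) + \frac{1}{15894} = \left(\left(-209\right) \left(- \frac{1}{197}\right) + 125\right) + \frac{1}{15894} = \left(\frac{209}{197} + 125\right) + \frac{1}{15894} = \frac{24834}{197} + \frac{1}{15894} = \frac{394711793}{3131118}$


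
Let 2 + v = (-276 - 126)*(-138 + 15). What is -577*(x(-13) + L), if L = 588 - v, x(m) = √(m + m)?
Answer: 28189912 - 577*I*√26 ≈ 2.819e+7 - 2942.1*I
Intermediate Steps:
v = 49444 (v = -2 + (-276 - 126)*(-138 + 15) = -2 - 402*(-123) = -2 + 49446 = 49444)
x(m) = √2*√m (x(m) = √(2*m) = √2*√m)
L = -48856 (L = 588 - 1*49444 = 588 - 49444 = -48856)
-577*(x(-13) + L) = -577*(√2*√(-13) - 48856) = -577*(√2*(I*√13) - 48856) = -577*(I*√26 - 48856) = -577*(-48856 + I*√26) = 28189912 - 577*I*√26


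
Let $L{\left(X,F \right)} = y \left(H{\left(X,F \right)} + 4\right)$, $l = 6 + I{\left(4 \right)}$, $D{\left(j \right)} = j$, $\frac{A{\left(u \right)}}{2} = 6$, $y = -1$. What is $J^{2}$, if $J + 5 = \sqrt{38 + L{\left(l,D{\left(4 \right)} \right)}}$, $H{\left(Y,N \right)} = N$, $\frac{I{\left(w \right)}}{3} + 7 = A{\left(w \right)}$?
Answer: $\left(5 - \sqrt{30}\right)^{2} \approx 0.22774$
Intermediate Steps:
$A{\left(u \right)} = 12$ ($A{\left(u \right)} = 2 \cdot 6 = 12$)
$I{\left(w \right)} = 15$ ($I{\left(w \right)} = -21 + 3 \cdot 12 = -21 + 36 = 15$)
$l = 21$ ($l = 6 + 15 = 21$)
$L{\left(X,F \right)} = -4 - F$ ($L{\left(X,F \right)} = - (F + 4) = - (4 + F) = -4 - F$)
$J = -5 + \sqrt{30}$ ($J = -5 + \sqrt{38 - 8} = -5 + \sqrt{30} \approx 0.47723$)
$J^{2} = \left(-5 + \sqrt{30}\right)^{2}$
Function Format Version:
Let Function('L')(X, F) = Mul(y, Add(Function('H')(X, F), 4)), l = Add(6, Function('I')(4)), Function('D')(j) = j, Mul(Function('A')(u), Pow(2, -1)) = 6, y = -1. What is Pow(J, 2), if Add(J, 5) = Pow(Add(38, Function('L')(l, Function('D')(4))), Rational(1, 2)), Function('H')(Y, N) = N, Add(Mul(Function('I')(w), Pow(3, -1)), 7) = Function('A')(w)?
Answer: Pow(Add(5, Mul(-1, Pow(30, Rational(1, 2)))), 2) ≈ 0.22774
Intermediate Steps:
Function('A')(u) = 12 (Function('A')(u) = Mul(2, 6) = 12)
Function('I')(w) = 15 (Function('I')(w) = Add(-21, Mul(3, 12)) = Add(-21, 36) = 15)
l = 21 (l = Add(6, 15) = 21)
Function('L')(X, F) = Add(-4, Mul(-1, F)) (Function('L')(X, F) = Mul(-1, Add(F, 4)) = Mul(-1, Add(4, F)) = Add(-4, Mul(-1, F)))
J = Add(-5, Pow(30, Rational(1, 2))) (J = Add(-5, Pow(Add(38, Add(-4, Mul(-1, 4))), Rational(1, 2))) = Add(-5, Pow(Add(38, Add(-4, -4)), Rational(1, 2))) = Add(-5, Pow(Add(38, -8), Rational(1, 2))) = Add(-5, Pow(30, Rational(1, 2))) ≈ 0.47723)
Pow(J, 2) = Pow(Add(-5, Pow(30, Rational(1, 2))), 2)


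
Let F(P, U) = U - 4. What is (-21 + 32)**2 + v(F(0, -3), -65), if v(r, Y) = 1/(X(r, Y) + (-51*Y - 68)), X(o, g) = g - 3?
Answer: 384660/3179 ≈ 121.00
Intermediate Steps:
X(o, g) = -3 + g
F(P, U) = -4 + U
v(r, Y) = 1/(-71 - 50*Y) (v(r, Y) = 1/((-3 + Y) + (-51*Y - 68)) = 1/((-3 + Y) + (-68 - 51*Y)) = 1/(-71 - 50*Y))
(-21 + 32)**2 + v(F(0, -3), -65) = (-21 + 32)**2 - 1/(71 + 50*(-65)) = 11**2 - 1/(71 - 3250) = 121 - 1/(-3179) = 121 - 1*(-1/3179) = 121 + 1/3179 = 384660/3179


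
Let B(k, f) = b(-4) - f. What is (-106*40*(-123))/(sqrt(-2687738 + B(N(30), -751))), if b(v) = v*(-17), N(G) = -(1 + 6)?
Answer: -521520*I*sqrt(2686919)/2686919 ≈ -318.16*I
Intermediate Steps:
N(G) = -7 (N(G) = -1*7 = -7)
b(v) = -17*v
B(k, f) = 68 - f (B(k, f) = -17*(-4) - f = 68 - f)
(-106*40*(-123))/(sqrt(-2687738 + B(N(30), -751))) = (-106*40*(-123))/(sqrt(-2687738 + (68 - 1*(-751)))) = (-4240*(-123))/(sqrt(-2687738 + (68 + 751))) = 521520/(sqrt(-2687738 + 819)) = 521520/(sqrt(-2686919)) = 521520/((I*sqrt(2686919))) = 521520*(-I*sqrt(2686919)/2686919) = -521520*I*sqrt(2686919)/2686919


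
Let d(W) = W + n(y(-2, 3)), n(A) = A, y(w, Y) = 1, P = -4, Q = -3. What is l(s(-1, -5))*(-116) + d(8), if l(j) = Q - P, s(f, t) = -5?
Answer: -107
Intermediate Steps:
l(j) = 1 (l(j) = -3 - 1*(-4) = -3 + 4 = 1)
d(W) = 1 + W (d(W) = W + 1 = 1 + W)
l(s(-1, -5))*(-116) + d(8) = 1*(-116) + (1 + 8) = -116 + 9 = -107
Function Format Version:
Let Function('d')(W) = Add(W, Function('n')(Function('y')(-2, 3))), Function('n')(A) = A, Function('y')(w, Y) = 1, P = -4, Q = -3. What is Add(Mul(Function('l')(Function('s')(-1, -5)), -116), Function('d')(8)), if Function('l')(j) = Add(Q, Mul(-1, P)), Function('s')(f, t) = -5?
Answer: -107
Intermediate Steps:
Function('l')(j) = 1 (Function('l')(j) = Add(-3, Mul(-1, -4)) = Add(-3, 4) = 1)
Function('d')(W) = Add(1, W) (Function('d')(W) = Add(W, 1) = Add(1, W))
Add(Mul(Function('l')(Function('s')(-1, -5)), -116), Function('d')(8)) = Add(Mul(1, -116), Add(1, 8)) = Add(-116, 9) = -107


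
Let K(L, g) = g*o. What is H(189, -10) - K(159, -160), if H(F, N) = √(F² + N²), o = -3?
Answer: -480 + √35821 ≈ -290.74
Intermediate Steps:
K(L, g) = -3*g (K(L, g) = g*(-3) = -3*g)
H(189, -10) - K(159, -160) = √(189² + (-10)²) - (-3)*(-160) = √(35721 + 100) - 1*480 = √35821 - 480 = -480 + √35821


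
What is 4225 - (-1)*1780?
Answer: 6005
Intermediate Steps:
4225 - (-1)*1780 = 4225 - 1*(-1780) = 4225 + 1780 = 6005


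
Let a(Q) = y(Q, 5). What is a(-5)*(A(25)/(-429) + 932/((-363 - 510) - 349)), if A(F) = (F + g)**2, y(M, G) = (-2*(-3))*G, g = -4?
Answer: -361050/6721 ≈ -53.720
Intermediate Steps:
y(M, G) = 6*G
a(Q) = 30 (a(Q) = 6*5 = 30)
A(F) = (-4 + F)**2 (A(F) = (F - 4)**2 = (-4 + F)**2)
a(-5)*(A(25)/(-429) + 932/((-363 - 510) - 349)) = 30*((-4 + 25)**2/(-429) + 932/((-363 - 510) - 349)) = 30*(21**2*(-1/429) + 932/(-873 - 349)) = 30*(441*(-1/429) + 932/(-1222)) = 30*(-147/143 + 932*(-1/1222)) = 30*(-147/143 - 466/611) = 30*(-12035/6721) = -361050/6721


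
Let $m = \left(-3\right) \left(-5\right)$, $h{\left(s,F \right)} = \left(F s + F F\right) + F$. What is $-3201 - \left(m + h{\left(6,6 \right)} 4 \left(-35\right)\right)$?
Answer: $7704$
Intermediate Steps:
$h{\left(s,F \right)} = F + F^{2} + F s$ ($h{\left(s,F \right)} = \left(F s + F^{2}\right) + F = \left(F^{2} + F s\right) + F = F + F^{2} + F s$)
$m = 15$
$-3201 - \left(m + h{\left(6,6 \right)} 4 \left(-35\right)\right) = -3201 - \left(15 + 6 \left(1 + 6 + 6\right) 4 \left(-35\right)\right) = -3201 - \left(15 + 6 \cdot 13 \cdot 4 \left(-35\right)\right) = -3201 - \left(15 + 78 \cdot 4 \left(-35\right)\right) = -3201 - \left(15 + 312 \left(-35\right)\right) = -3201 - \left(15 - 10920\right) = -3201 - -10905 = -3201 + 10905 = 7704$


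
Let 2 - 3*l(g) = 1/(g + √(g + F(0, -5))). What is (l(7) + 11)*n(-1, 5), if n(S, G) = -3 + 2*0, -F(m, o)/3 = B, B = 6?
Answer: (-35*√11 + 244*I)/(√11 - 7*I) ≈ -34.883 - 0.055277*I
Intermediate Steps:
F(m, o) = -18 (F(m, o) = -3*6 = -18)
n(S, G) = -3 (n(S, G) = -3 + 0 = -3)
l(g) = ⅔ - 1/(3*(g + √(-18 + g))) (l(g) = ⅔ - 1/(3*(g + √(g - 18))) = ⅔ - 1/(3*(g + √(-18 + g))))
(l(7) + 11)*n(-1, 5) = ((-1 + 2*7 + 2*√(-18 + 7))/(3*(7 + √(-18 + 7))) + 11)*(-3) = ((-1 + 14 + 2*√(-11))/(3*(7 + √(-11))) + 11)*(-3) = ((-1 + 14 + 2*(I*√11))/(3*(7 + I*√11)) + 11)*(-3) = ((-1 + 14 + 2*I*√11)/(3*(7 + I*√11)) + 11)*(-3) = ((13 + 2*I*√11)/(3*(7 + I*√11)) + 11)*(-3) = (11 + (13 + 2*I*√11)/(3*(7 + I*√11)))*(-3) = -33 - (13 + 2*I*√11)/(7 + I*√11)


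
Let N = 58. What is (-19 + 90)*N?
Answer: 4118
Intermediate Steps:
(-19 + 90)*N = (-19 + 90)*58 = 71*58 = 4118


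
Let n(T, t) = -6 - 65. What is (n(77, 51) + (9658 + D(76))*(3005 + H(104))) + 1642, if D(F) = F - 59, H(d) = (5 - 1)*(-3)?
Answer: 28958846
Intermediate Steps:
H(d) = -12 (H(d) = 4*(-3) = -12)
D(F) = -59 + F
n(T, t) = -71
(n(77, 51) + (9658 + D(76))*(3005 + H(104))) + 1642 = (-71 + (9658 + (-59 + 76))*(3005 - 12)) + 1642 = (-71 + (9658 + 17)*2993) + 1642 = (-71 + 9675*2993) + 1642 = (-71 + 28957275) + 1642 = 28957204 + 1642 = 28958846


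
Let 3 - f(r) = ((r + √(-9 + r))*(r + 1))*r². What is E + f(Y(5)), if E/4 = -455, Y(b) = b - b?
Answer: -1817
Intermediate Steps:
Y(b) = 0
E = -1820 (E = 4*(-455) = -1820)
f(r) = 3 - r²*(1 + r)*(r + √(-9 + r)) (f(r) = 3 - (r + √(-9 + r))*(r + 1)*r² = 3 - (r + √(-9 + r))*(1 + r)*r² = 3 - (1 + r)*(r + √(-9 + r))*r² = 3 - r²*(1 + r)*(r + √(-9 + r)))
E + f(Y(5)) = -1820 + (3 - 1*0³ - 1*0⁴ - 1*0²*√(-9 + 0) - 1*0³*√(-9 + 0)) = -1820 + (3 - 1*0 - 1*0 - 1*0*√(-9) - 1*0*√(-9)) = -1820 + (3 + 0 + 0 - 1*0*3*I - 1*0*3*I) = -1820 + (3 + 0 + 0 + 0 + 0) = -1820 + 3 = -1817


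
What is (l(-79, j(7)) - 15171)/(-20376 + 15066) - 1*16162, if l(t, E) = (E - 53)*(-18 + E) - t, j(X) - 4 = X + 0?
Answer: -42902711/2655 ≈ -16159.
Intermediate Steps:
j(X) = 4 + X (j(X) = 4 + (X + 0) = 4 + X)
l(t, E) = -t + (-53 + E)*(-18 + E) (l(t, E) = (-53 + E)*(-18 + E) - t = -t + (-53 + E)*(-18 + E))
(l(-79, j(7)) - 15171)/(-20376 + 15066) - 1*16162 = ((954 + (4 + 7)**2 - 1*(-79) - 71*(4 + 7)) - 15171)/(-20376 + 15066) - 1*16162 = ((954 + 11**2 + 79 - 71*11) - 15171)/(-5310) - 16162 = ((954 + 121 + 79 - 781) - 15171)*(-1/5310) - 16162 = (373 - 15171)*(-1/5310) - 16162 = -14798*(-1/5310) - 16162 = 7399/2655 - 16162 = -42902711/2655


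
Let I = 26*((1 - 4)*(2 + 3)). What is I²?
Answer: 152100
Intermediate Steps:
I = -390 (I = 26*(-3*5) = 26*(-15) = -390)
I² = (-390)² = 152100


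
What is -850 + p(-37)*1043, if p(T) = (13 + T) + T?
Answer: -64473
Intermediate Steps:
p(T) = 13 + 2*T
-850 + p(-37)*1043 = -850 + (13 + 2*(-37))*1043 = -850 + (13 - 74)*1043 = -850 - 61*1043 = -850 - 63623 = -64473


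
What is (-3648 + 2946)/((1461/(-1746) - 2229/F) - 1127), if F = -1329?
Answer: 180993852/290353217 ≈ 0.62336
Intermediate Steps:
(-3648 + 2946)/((1461/(-1746) - 2229/F) - 1127) = (-3648 + 2946)/((1461/(-1746) - 2229/(-1329)) - 1127) = -702/((1461*(-1/1746) - 2229*(-1/1329)) - 1127) = -702/((-487/582 + 743/443) - 1127) = -702/(216685/257826 - 1127) = -702/(-290353217/257826) = -702*(-257826/290353217) = 180993852/290353217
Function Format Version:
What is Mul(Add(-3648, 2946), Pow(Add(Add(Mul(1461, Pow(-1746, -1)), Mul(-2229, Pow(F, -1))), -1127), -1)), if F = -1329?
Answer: Rational(180993852, 290353217) ≈ 0.62336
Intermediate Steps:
Mul(Add(-3648, 2946), Pow(Add(Add(Mul(1461, Pow(-1746, -1)), Mul(-2229, Pow(F, -1))), -1127), -1)) = Mul(Add(-3648, 2946), Pow(Add(Add(Mul(1461, Pow(-1746, -1)), Mul(-2229, Pow(-1329, -1))), -1127), -1)) = Mul(-702, Pow(Add(Add(Mul(1461, Rational(-1, 1746)), Mul(-2229, Rational(-1, 1329))), -1127), -1)) = Mul(-702, Pow(Add(Add(Rational(-487, 582), Rational(743, 443)), -1127), -1)) = Mul(-702, Pow(Add(Rational(216685, 257826), -1127), -1)) = Mul(-702, Pow(Rational(-290353217, 257826), -1)) = Mul(-702, Rational(-257826, 290353217)) = Rational(180993852, 290353217)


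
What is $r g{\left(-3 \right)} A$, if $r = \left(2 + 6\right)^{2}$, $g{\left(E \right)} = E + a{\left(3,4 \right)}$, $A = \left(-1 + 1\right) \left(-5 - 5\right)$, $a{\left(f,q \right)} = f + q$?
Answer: $0$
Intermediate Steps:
$A = 0$ ($A = 0 \left(-10\right) = 0$)
$g{\left(E \right)} = 7 + E$ ($g{\left(E \right)} = E + \left(3 + 4\right) = E + 7 = 7 + E$)
$r = 64$ ($r = 8^{2} = 64$)
$r g{\left(-3 \right)} A = 64 \left(7 - 3\right) 0 = 64 \cdot 4 \cdot 0 = 256 \cdot 0 = 0$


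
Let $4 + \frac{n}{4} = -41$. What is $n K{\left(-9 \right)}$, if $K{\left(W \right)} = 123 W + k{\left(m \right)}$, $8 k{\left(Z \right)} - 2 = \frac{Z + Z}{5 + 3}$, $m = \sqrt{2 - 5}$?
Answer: $199215 - \frac{45 i \sqrt{3}}{8} \approx 1.9922 \cdot 10^{5} - 9.7428 i$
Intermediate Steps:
$n = -180$ ($n = -16 + 4 \left(-41\right) = -16 - 164 = -180$)
$m = i \sqrt{3}$ ($m = \sqrt{-3} = i \sqrt{3} \approx 1.732 i$)
$k{\left(Z \right)} = \frac{1}{4} + \frac{Z}{32}$ ($k{\left(Z \right)} = \frac{1}{4} + \frac{\left(Z + Z\right) \frac{1}{5 + 3}}{8} = \frac{1}{4} + \frac{2 Z \frac{1}{8}}{8} = \frac{1}{4} + \frac{\frac{1}{4} Z}{8} = \frac{1}{4} + \frac{Z}{32}$)
$K{\left(W \right)} = \frac{1}{4} + 123 W + \frac{i \sqrt{3}}{32}$ ($K{\left(W \right)} = 123 W + \left(\frac{1}{4} + \frac{i \sqrt{3}}{32}\right) = \frac{1}{4} + 123 W + \frac{i \sqrt{3}}{32}$)
$n K{\left(-9 \right)} = - 180 \left(\frac{1}{4} + 123 \left(-9\right) + \frac{i \sqrt{3}}{32}\right) = - 180 \left(\frac{1}{4} - 1107 + \frac{i \sqrt{3}}{32}\right) = - 180 \left(- \frac{4427}{4} + \frac{i \sqrt{3}}{32}\right) = 199215 - \frac{45 i \sqrt{3}}{8}$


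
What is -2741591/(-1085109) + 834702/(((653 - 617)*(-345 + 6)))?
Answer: -48460237553/735703902 ≈ -65.869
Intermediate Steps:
-2741591/(-1085109) + 834702/(((653 - 617)*(-345 + 6))) = -2741591*(-1/1085109) + 834702/((36*(-339))) = 2741591/1085109 + 834702/(-12204) = 2741591/1085109 + 834702*(-1/12204) = 2741591/1085109 - 139117/2034 = -48460237553/735703902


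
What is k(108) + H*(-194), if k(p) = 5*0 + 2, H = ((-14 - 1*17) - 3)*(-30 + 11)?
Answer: -125322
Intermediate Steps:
H = 646 (H = ((-14 - 17) - 3)*(-19) = (-31 - 3)*(-19) = -34*(-19) = 646)
k(p) = 2 (k(p) = 0 + 2 = 2)
k(108) + H*(-194) = 2 + 646*(-194) = 2 - 125324 = -125322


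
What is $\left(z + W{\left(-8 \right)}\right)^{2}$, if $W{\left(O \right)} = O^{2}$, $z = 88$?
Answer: $23104$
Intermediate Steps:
$\left(z + W{\left(-8 \right)}\right)^{2} = \left(88 + \left(-8\right)^{2}\right)^{2} = \left(88 + 64\right)^{2} = 152^{2} = 23104$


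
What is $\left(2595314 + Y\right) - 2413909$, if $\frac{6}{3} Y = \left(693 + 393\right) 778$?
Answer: $603859$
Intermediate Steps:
$Y = 422454$ ($Y = \frac{\left(693 + 393\right) 778}{2} = \frac{1086 \cdot 778}{2} = \frac{1}{2} \cdot 844908 = 422454$)
$\left(2595314 + Y\right) - 2413909 = \left(2595314 + 422454\right) - 2413909 = 3017768 - 2413909 = 603859$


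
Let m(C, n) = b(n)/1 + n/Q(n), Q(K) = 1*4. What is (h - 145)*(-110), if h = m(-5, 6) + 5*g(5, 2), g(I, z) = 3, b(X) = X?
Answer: 13475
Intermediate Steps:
Q(K) = 4
m(C, n) = 5*n/4 (m(C, n) = n/1 + n/4 = n*1 + n*(¼) = n + n/4 = 5*n/4)
h = 45/2 (h = (5/4)*6 + 5*3 = 15/2 + 15 = 45/2 ≈ 22.500)
(h - 145)*(-110) = (45/2 - 145)*(-110) = -245/2*(-110) = 13475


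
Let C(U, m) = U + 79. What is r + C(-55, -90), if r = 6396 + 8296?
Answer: 14716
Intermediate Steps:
C(U, m) = 79 + U
r = 14692
r + C(-55, -90) = 14692 + (79 - 55) = 14692 + 24 = 14716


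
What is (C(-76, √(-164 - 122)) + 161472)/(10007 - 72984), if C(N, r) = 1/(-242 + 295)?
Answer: -8558017/3337781 ≈ -2.5640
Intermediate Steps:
C(N, r) = 1/53
(C(-76, √(-164 - 122)) + 161472)/(10007 - 72984) = (1/53 + 161472)/(10007 - 72984) = (8558017/53)/(-62977) = (8558017/53)*(-1/62977) = -8558017/3337781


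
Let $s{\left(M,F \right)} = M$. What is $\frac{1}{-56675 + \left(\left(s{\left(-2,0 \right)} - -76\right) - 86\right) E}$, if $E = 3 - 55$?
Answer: $- \frac{1}{56051} \approx -1.7841 \cdot 10^{-5}$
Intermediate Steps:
$E = -52$
$\frac{1}{-56675 + \left(\left(s{\left(-2,0 \right)} - -76\right) - 86\right) E} = \frac{1}{-56675 + \left(\left(-2 - -76\right) - 86\right) \left(-52\right)} = \frac{1}{-56675 + \left(\left(-2 + 76\right) - 86\right) \left(-52\right)} = \frac{1}{-56675 + \left(74 - 86\right) \left(-52\right)} = \frac{1}{-56675 - -624} = \frac{1}{-56675 + 624} = \frac{1}{-56051} = - \frac{1}{56051}$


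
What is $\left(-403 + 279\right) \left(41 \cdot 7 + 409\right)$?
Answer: $-86304$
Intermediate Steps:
$\left(-403 + 279\right) \left(41 \cdot 7 + 409\right) = - 124 \left(287 + 409\right) = \left(-124\right) 696 = -86304$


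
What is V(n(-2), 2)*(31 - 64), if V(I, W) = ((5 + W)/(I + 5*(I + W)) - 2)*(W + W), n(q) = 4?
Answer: 4026/17 ≈ 236.82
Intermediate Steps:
V(I, W) = 2*W*(-2 + (5 + W)/(5*W + 6*I)) (V(I, W) = ((5 + W)/(I + (5*I + 5*W)) - 2)*(2*W) = ((5 + W)/(5*W + 6*I) - 2)*(2*W) = (-2 + (5 + W)/(5*W + 6*I))*(2*W) = 2*W*(-2 + (5 + W)/(5*W + 6*I)))
V(n(-2), 2)*(31 - 64) = (2*2*(5 - 12*4 - 9*2)/(5*2 + 6*4))*(31 - 64) = (2*2*(5 - 48 - 18)/(10 + 24))*(-33) = (2*2*(-61)/34)*(-33) = (2*2*(1/34)*(-61))*(-33) = -122/17*(-33) = 4026/17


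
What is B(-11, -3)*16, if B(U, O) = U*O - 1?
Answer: 512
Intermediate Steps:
B(U, O) = -1 + O*U (B(U, O) = O*U - 1 = -1 + O*U)
B(-11, -3)*16 = (-1 - 3*(-11))*16 = (-1 + 33)*16 = 32*16 = 512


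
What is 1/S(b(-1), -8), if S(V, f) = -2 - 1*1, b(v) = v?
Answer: -⅓ ≈ -0.33333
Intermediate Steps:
S(V, f) = -3 (S(V, f) = -2 - 1 = -3)
1/S(b(-1), -8) = 1/(-3) = -⅓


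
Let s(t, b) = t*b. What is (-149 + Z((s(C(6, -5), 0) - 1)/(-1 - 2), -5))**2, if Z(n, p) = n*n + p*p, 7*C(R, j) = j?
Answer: 1243225/81 ≈ 15348.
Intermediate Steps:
C(R, j) = j/7
s(t, b) = b*t
Z(n, p) = n**2 + p**2
(-149 + Z((s(C(6, -5), 0) - 1)/(-1 - 2), -5))**2 = (-149 + (((0*((1/7)*(-5)) - 1)/(-1 - 2))**2 + (-5)**2))**2 = (-149 + (((0*(-5/7) - 1)/(-3))**2 + 25))**2 = (-149 + (((0 - 1)*(-1/3))**2 + 25))**2 = (-149 + ((-1*(-1/3))**2 + 25))**2 = (-149 + ((1/3)**2 + 25))**2 = (-149 + (1/9 + 25))**2 = (-149 + 226/9)**2 = (-1115/9)**2 = 1243225/81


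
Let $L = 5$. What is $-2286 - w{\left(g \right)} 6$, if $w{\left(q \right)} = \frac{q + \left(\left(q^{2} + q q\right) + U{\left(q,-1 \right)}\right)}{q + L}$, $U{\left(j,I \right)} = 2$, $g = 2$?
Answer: $- \frac{16074}{7} \approx -2296.3$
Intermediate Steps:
$w{\left(q \right)} = \frac{2 + q + 2 q^{2}}{5 + q}$ ($w{\left(q \right)} = \frac{q + \left(\left(q^{2} + q q\right) + 2\right)}{q + 5} = \frac{q + \left(\left(q^{2} + q^{2}\right) + 2\right)}{5 + q} = \frac{q + \left(2 q^{2} + 2\right)}{5 + q} = \frac{q + \left(2 + 2 q^{2}\right)}{5 + q} = \frac{2 + q + 2 q^{2}}{5 + q}$)
$-2286 - w{\left(g \right)} 6 = -2286 - \frac{2 + 2 + 2 \cdot 2^{2}}{5 + 2} \cdot 6 = -2286 - \frac{2 + 2 + 2 \cdot 4}{7} \cdot 6 = -2286 - \frac{2 + 2 + 8}{7} \cdot 6 = -2286 - \frac{1}{7} \cdot 12 \cdot 6 = -2286 - \frac{12}{7} \cdot 6 = -2286 - \frac{72}{7} = - \frac{16074}{7}$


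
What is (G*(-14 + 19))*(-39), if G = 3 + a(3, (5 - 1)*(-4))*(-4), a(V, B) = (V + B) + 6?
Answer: -6045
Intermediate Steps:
a(V, B) = 6 + B + V (a(V, B) = (B + V) + 6 = 6 + B + V)
G = 31 (G = 3 + (6 + (5 - 1)*(-4) + 3)*(-4) = 3 + (6 + 4*(-4) + 3)*(-4) = 3 + (6 - 16 + 3)*(-4) = 3 - 7*(-4) = 3 + 28 = 31)
(G*(-14 + 19))*(-39) = (31*(-14 + 19))*(-39) = (31*5)*(-39) = 155*(-39) = -6045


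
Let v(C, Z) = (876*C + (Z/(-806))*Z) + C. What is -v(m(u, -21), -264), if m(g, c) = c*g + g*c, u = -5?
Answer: -74185662/403 ≈ -1.8408e+5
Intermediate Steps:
m(g, c) = 2*c*g (m(g, c) = c*g + c*g = 2*c*g)
v(C, Z) = 877*C - Z²/806 (v(C, Z) = (876*C + (Z*(-1/806))*Z) + C = (876*C + (-Z/806)*Z) + C = (876*C - Z²/806) + C = 877*C - Z²/806)
-v(m(u, -21), -264) = -(877*(2*(-21)*(-5)) - 1/806*(-264)²) = -(877*210 - 1/806*69696) = -(184170 - 34848/403) = -1*74185662/403 = -74185662/403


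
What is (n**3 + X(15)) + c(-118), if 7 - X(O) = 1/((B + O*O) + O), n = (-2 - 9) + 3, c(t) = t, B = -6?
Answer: -145783/234 ≈ -623.00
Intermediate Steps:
n = -8 (n = -11 + 3 = -8)
X(O) = 7 - 1/(-6 + O + O**2) (X(O) = 7 - 1/((-6 + O*O) + O) = 7 - 1/((-6 + O**2) + O) = 7 - 1/(-6 + O + O**2))
(n**3 + X(15)) + c(-118) = ((-8)**3 + (-43 + 7*15 + 7*15**2)/(-6 + 15 + 15**2)) - 118 = (-512 + (-43 + 105 + 7*225)/(-6 + 15 + 225)) - 118 = (-512 + (-43 + 105 + 1575)/234) - 118 = (-512 + (1/234)*1637) - 118 = (-512 + 1637/234) - 118 = -118171/234 - 118 = -145783/234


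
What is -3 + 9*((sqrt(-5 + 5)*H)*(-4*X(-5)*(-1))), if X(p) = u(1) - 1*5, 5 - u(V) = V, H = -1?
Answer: -3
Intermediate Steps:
u(V) = 5 - V
X(p) = -1 (X(p) = (5 - 1*1) - 1*5 = (5 - 1) - 5 = 4 - 5 = -1)
-3 + 9*((sqrt(-5 + 5)*H)*(-4*X(-5)*(-1))) = -3 + 9*((sqrt(-5 + 5)*(-1))*(-4*(-1)*(-1))) = -3 + 9*((sqrt(0)*(-1))*(4*(-1))) = -3 + 9*((0*(-1))*(-4)) = -3 + 9*(0*(-4)) = -3 + 9*0 = -3 + 0 = -3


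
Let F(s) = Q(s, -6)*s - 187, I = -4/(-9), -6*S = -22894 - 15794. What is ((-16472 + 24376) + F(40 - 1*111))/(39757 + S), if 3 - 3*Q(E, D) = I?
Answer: 206726/1247535 ≈ 0.16571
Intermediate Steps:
S = 6448 (S = -(-22894 - 15794)/6 = -⅙*(-38688) = 6448)
I = 4/9 (I = -4*(-⅑) = 4/9 ≈ 0.44444)
Q(E, D) = 23/27 (Q(E, D) = 1 - ⅓*4/9 = 1 - 4/27 = 23/27)
F(s) = -187 + 23*s/27 (F(s) = 23*s/27 - 187 = -187 + 23*s/27)
((-16472 + 24376) + F(40 - 1*111))/(39757 + S) = ((-16472 + 24376) + (-187 + 23*(40 - 1*111)/27))/(39757 + 6448) = (7904 + (-187 + 23*(40 - 111)/27))/46205 = (7904 + (-187 + (23/27)*(-71)))*(1/46205) = (7904 + (-187 - 1633/27))*(1/46205) = (7904 - 6682/27)*(1/46205) = (206726/27)*(1/46205) = 206726/1247535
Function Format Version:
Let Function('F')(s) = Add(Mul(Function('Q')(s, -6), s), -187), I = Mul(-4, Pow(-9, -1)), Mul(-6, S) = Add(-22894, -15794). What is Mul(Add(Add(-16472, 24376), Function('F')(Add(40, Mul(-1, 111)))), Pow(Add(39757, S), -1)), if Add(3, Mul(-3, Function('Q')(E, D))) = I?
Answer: Rational(206726, 1247535) ≈ 0.16571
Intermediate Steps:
S = 6448 (S = Mul(Rational(-1, 6), Add(-22894, -15794)) = Mul(Rational(-1, 6), -38688) = 6448)
I = Rational(4, 9) (I = Mul(-4, Rational(-1, 9)) = Rational(4, 9) ≈ 0.44444)
Function('Q')(E, D) = Rational(23, 27) (Function('Q')(E, D) = Add(1, Mul(Rational(-1, 3), Rational(4, 9))) = Add(1, Rational(-4, 27)) = Rational(23, 27))
Function('F')(s) = Add(-187, Mul(Rational(23, 27), s)) (Function('F')(s) = Add(Mul(Rational(23, 27), s), -187) = Add(-187, Mul(Rational(23, 27), s)))
Mul(Add(Add(-16472, 24376), Function('F')(Add(40, Mul(-1, 111)))), Pow(Add(39757, S), -1)) = Mul(Add(Add(-16472, 24376), Add(-187, Mul(Rational(23, 27), Add(40, Mul(-1, 111))))), Pow(Add(39757, 6448), -1)) = Mul(Add(7904, Add(-187, Mul(Rational(23, 27), Add(40, -111)))), Pow(46205, -1)) = Mul(Add(7904, Add(-187, Mul(Rational(23, 27), -71))), Rational(1, 46205)) = Mul(Add(7904, Add(-187, Rational(-1633, 27))), Rational(1, 46205)) = Mul(Add(7904, Rational(-6682, 27)), Rational(1, 46205)) = Mul(Rational(206726, 27), Rational(1, 46205)) = Rational(206726, 1247535)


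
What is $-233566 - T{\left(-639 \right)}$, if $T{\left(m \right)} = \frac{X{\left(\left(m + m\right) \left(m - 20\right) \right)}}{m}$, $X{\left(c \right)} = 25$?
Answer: $- \frac{149248649}{639} \approx -2.3357 \cdot 10^{5}$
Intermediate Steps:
$T{\left(m \right)} = \frac{25}{m}$
$-233566 - T{\left(-639 \right)} = -233566 - \frac{25}{-639} = -233566 - 25 \left(- \frac{1}{639}\right) = -233566 - - \frac{25}{639} = -233566 + \frac{25}{639} = - \frac{149248649}{639}$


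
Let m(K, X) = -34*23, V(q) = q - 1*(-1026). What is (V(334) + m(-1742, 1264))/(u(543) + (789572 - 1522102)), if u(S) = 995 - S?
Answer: -289/366039 ≈ -0.00078953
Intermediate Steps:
V(q) = 1026 + q (V(q) = q + 1026 = 1026 + q)
m(K, X) = -782
(V(334) + m(-1742, 1264))/(u(543) + (789572 - 1522102)) = ((1026 + 334) - 782)/((995 - 1*543) + (789572 - 1522102)) = (1360 - 782)/((995 - 543) - 732530) = 578/(452 - 732530) = 578/(-732078) = 578*(-1/732078) = -289/366039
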